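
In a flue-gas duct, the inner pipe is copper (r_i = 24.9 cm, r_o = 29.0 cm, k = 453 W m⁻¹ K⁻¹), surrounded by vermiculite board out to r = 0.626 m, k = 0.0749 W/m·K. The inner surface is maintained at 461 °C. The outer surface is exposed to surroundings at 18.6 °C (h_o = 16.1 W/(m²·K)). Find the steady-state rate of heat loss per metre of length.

Treat each layer as a resistance in series:
  R'_copper = ln(0.290/0.249)/(2πk) = 0.1524/(2π·453) = 5.355×10^-5 m·K/W
  R'_vermiculite board = ln(0.626/0.290)/(2πk) = 0.7695/(2π·0.0749) = 1.635 m·K/W
  R'_conv,out = 1/(2πr h) = 1/(2π·0.626·16.1) = 0.01579 m·K/W
ΣR = 5.355×10^-5 + 1.635 + 0.01579 = 1.651 m·K/W
Q' = ΔT/ΣR = (461 °C − 18.6 °C)/1.651 = 268 W/m

Q' = 268 W/m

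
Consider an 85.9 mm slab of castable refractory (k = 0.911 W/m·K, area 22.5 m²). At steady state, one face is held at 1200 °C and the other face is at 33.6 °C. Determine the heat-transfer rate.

Q = 2.78×10^5 W

Q = kA·ΔT/L = 0.911 × 22.5 × |1200 °C − 33.6 °C| / 0.0859 = 2.78×10^5 W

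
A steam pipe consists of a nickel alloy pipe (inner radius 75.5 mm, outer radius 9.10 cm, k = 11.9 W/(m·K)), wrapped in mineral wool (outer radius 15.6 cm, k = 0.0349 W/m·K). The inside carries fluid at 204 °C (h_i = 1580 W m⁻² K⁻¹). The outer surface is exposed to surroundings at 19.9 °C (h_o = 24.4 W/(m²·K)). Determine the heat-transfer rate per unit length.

Series thermal resistances, inner to outer:
  R'_conv,in = 1/(2πr h) = 1/(2π·0.0755·1580) = 0.001334 m·K/W
  R'_nickel alloy = ln(0.0910/0.0755)/(2πk) = 0.1867/(2π·11.9) = 0.002497 m·K/W
  R'_mineral wool = ln(0.156/0.0910)/(2πk) = 0.5390/(2π·0.0349) = 2.458 m·K/W
  R'_conv,out = 1/(2πr h) = 1/(2π·0.156·24.4) = 0.04181 m·K/W
ΣR = 0.001334 + 0.002497 + 2.458 + 0.04181 = 2.504 m·K/W
Q' = ΔT/ΣR = (204 °C − 19.9 °C)/2.504 = 73.5 W/m

Q' = 73.5 W/m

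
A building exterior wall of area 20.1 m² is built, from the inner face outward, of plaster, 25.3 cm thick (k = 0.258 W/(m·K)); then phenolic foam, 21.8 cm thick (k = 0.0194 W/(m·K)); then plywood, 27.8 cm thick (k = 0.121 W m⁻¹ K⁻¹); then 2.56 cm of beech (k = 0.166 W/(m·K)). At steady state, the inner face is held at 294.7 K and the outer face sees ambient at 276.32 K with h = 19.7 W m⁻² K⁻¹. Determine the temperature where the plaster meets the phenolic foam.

Treat each layer as a resistance in series:
  R_plaster = L/(kA) = 0.253/(0.258·20.1) = 0.04879 K/W
  R_phenolic foam = L/(kA) = 0.218/(0.0194·20.1) = 0.5591 K/W
  R_plywood = L/(kA) = 0.278/(0.121·20.1) = 0.1143 K/W
  R_beech = L/(kA) = 0.0256/(0.166·20.1) = 0.007672 K/W
  R_conv,out = 1/(hA) = 1/(19.7·20.1) = 0.002525 K/W
ΣR = 0.04879 + 0.5591 + 0.1143 + 0.007672 + 0.002525 = 0.7324 K/W
Q = ΔT/ΣR = (294.7 K − 276.32 K)/0.7324 = 25.10 W
From the inner boundary to the plaster/phenolic foam interface, ΣR_partial = 0.04879 K/W.
T_interface = T_in − Q·ΣR_partial = 294.7 K − (25.10)(0.04879) = 293.5 K

T = 293.5 K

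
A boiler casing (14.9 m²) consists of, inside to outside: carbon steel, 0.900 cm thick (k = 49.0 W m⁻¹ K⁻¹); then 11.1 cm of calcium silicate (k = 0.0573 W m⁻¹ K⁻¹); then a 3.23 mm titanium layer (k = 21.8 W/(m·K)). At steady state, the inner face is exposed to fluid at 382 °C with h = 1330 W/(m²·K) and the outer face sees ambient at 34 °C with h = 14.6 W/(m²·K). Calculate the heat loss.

Resistance network (inner→outer):
  R_conv,in = 1/(hA) = 1/(1330·14.9) = 5.046×10^-5 K/W
  R_carbon steel = L/(kA) = 0.00900/(49.0·14.9) = 1.233×10^-5 K/W
  R_calcium silicate = L/(kA) = 0.111/(0.0573·14.9) = 0.1300 K/W
  R_titanium = L/(kA) = 0.00323/(21.8·14.9) = 9.944×10^-6 K/W
  R_conv,out = 1/(hA) = 1/(14.6·14.9) = 0.004597 K/W
ΣR = 5.046×10^-5 + 1.233×10^-5 + 0.1300 + 9.944×10^-6 + 0.004597 = 0.1347 K/W
Q = ΔT/ΣR = (382 °C − 34 °C)/0.1347 = 2580 W

Q = 2.58 kW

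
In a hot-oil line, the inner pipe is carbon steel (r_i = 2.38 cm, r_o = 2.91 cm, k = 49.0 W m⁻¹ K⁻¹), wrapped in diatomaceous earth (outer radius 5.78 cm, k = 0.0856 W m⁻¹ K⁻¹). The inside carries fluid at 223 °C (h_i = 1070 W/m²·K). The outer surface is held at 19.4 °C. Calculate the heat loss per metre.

Treat each layer as a resistance in series:
  R'_conv,in = 1/(2πr h) = 1/(2π·0.0238·1070) = 0.006250 m·K/W
  R'_carbon steel = ln(0.0291/0.0238)/(2πk) = 0.2011/(2π·49.0) = 6.530×10^-4 m·K/W
  R'_diatomaceous earth = ln(0.0578/0.0291)/(2πk) = 0.6863/(2π·0.0856) = 1.276 m·K/W
ΣR = 0.006250 + 6.530×10^-4 + 1.276 = 1.283 m·K/W
Q' = ΔT/ΣR = (223 °C − 19.4 °C)/1.283 = 159 W/m

Q' = 159 W/m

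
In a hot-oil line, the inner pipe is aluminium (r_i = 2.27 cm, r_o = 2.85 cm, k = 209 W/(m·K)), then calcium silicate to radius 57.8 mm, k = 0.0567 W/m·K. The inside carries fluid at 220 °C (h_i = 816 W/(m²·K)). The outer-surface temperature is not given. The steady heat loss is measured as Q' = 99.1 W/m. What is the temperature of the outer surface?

T_out = 22.4 °C

Sum the resistances:
  R'_conv,in = 1/(2πr h) = 1/(2π·0.0227·816) = 0.008592 m·K/W
  R'_aluminium = ln(0.0285/0.0227)/(2πk) = 0.2275/(2π·209) = 1.733×10^-4 m·K/W
  R'_calcium silicate = ln(0.0578/0.0285)/(2πk) = 0.7071/(2π·0.0567) = 1.985 m·K/W
ΣR = 1.994 m·K/W
ΔT = Q'·ΣR = 99.1 × 1.994 = 197.6 K
Heat flows outward, so T_out = T_in − ΔT = 220 − 197.6 = 22.4 °C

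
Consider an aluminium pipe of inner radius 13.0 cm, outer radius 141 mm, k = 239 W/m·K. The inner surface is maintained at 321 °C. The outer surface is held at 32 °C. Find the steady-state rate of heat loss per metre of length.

Q' = 5.34×10^6 W/m

Q' = 2πk·ΔT/ln(r₂/r₁) = 2π × 239 × 289 / ln(0.141/0.130) = 5.34×10^6 W/m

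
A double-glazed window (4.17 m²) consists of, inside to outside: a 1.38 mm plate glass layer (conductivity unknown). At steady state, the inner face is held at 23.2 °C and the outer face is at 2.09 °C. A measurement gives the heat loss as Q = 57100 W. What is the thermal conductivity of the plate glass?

ΣR = ΔT/Q = |23.2 − 2.09|/57100 = 3.697×10^-4 K/W
L/(kA) = 3.697×10^-4 ⇒ k = 0.00138/(3.697×10^-4·4.17) = 0.895 W/m·K

k = 0.895 W/m·K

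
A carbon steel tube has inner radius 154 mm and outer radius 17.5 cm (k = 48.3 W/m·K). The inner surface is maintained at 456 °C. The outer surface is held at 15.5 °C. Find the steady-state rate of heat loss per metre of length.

Q' = 2πk·ΔT/ln(r₂/r₁) = 2π × 48.3 × 440.5 / ln(0.175/0.154) = 1.05×10^6 W/m

Q' = 1.05×10^6 W/m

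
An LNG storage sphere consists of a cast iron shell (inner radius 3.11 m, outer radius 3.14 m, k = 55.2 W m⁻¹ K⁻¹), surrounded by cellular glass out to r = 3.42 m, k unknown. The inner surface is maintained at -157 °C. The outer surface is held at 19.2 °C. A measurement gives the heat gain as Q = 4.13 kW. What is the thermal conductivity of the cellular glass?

k = 0.0486 W/m·K

ΣR = ΔT/Q = |-157 − 19.2|/4130 = 0.04266 K/W
Known resistances:
  R_cast iron = (1/3.11 − 1/3.14)/(4πk) = 0.003072/(4π·55.2) = 4.429×10^-6 K/W
R_cellular glass = ΣR − ΣR_known = 0.04266 − 4.429×10^-6 = 0.04266 K/W
(1/r₁−1/r₂)/(4πk) = 0.04266 ⇒ k = 0.02607/(4π·0.04266) = 0.0486 W/m·K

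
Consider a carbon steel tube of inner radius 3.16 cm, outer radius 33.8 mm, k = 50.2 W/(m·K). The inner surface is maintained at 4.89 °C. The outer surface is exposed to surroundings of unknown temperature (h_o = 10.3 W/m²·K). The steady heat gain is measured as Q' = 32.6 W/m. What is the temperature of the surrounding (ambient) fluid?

T_out = 19.8 °C

Series resistances:
  R'_carbon steel = ln(0.0338/0.0316)/(2πk) = 0.06730/(2π·50.2) = 2.134×10^-4 m·K/W
  R'_conv,out = 1/(2πr h) = 1/(2π·0.0338·10.3) = 0.4572 m·K/W
ΣR = 0.4574 m·K/W
ΔT = Q'·ΣR = 32.6 × 0.4574 = 14.91 K
Heat flows inward, so T_out = T_in + ΔT = 4.89 + 14.91 = 19.8 °C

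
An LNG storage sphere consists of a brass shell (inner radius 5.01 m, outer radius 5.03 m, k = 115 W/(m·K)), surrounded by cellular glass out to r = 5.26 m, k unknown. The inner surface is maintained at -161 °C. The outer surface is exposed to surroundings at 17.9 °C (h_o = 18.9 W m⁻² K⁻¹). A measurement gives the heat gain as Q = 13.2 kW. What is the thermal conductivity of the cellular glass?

k = 0.0516 W/m·K

ΣR = ΔT/Q = |-161 − 17.9|/13200 = 0.01355 K/W
Known resistances:
  R_brass = (1/5.01 − 1/5.03)/(4πk) = 7.936×10^-4/(4π·115) = 5.492×10^-7 K/W
  R_conv,out = 1/(4πr²h) = 1/(4π·5.26²·18.9) = 1.522×10^-4 K/W
R_cellular glass = ΣR − ΣR_known = 0.01355 − 1.527×10^-4 = 0.01340 K/W
(1/r₁−1/r₂)/(4πk) = 0.01340 ⇒ k = 0.008693/(4π·0.01340) = 0.0516 W/m·K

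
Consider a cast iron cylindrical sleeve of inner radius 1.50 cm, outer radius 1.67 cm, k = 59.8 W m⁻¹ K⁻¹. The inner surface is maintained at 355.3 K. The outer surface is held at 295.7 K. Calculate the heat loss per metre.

Q' = 2πk·ΔT/ln(r₂/r₁) = 2π × 59.8 × 59.6 / ln(0.0167/0.0150) = 2.09×10^5 W/m

Q' = 2.09×10^5 W/m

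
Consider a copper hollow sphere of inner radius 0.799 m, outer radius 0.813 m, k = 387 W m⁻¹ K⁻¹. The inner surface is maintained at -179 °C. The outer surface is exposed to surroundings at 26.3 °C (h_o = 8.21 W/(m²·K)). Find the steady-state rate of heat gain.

Series thermal resistances, inner to outer:
  R_copper = (1/0.799 − 1/0.813)/(4πk) = 0.02155/(4π·387) = 4.432×10^-6 K/W
  R_conv,out = 1/(4πr²h) = 1/(4π·0.813²·8.21) = 0.01466 K/W
ΣR = 4.432×10^-6 + 0.01466 = 0.01466 K/W
Q = ΔT/ΣR = (-179 °C − 26.3 °C)/0.01466 = -14000 W
(Negative Q ⇒ heat flows inward; heat gain = 14000 W.)

Q = 14.0 kW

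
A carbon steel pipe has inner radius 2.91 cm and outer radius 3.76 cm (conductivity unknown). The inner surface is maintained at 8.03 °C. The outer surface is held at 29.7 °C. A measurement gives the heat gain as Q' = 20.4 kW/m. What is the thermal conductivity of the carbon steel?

k = 38.4 W/m·K

ΣR = ΔT/Q' = |8.03 − 29.7|/20400 = 0.001062 m·K/W
ln(r₂/r₁)/(2πk) = 0.001062 ⇒ k = 0.2563/(2π·0.001062) = 38.4 W/m·K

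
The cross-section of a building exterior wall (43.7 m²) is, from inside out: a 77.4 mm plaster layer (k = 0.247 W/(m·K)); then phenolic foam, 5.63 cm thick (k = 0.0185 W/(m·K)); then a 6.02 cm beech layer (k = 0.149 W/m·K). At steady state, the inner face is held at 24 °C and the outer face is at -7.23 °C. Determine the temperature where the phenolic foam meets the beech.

Resistance network (inner→outer):
  R_plaster = L/(kA) = 0.0774/(0.247·43.7) = 0.007171 K/W
  R_phenolic foam = L/(kA) = 0.0563/(0.0185·43.7) = 0.06964 K/W
  R_beech = L/(kA) = 0.0602/(0.149·43.7) = 0.009245 K/W
ΣR = 0.007171 + 0.06964 + 0.009245 = 0.08606 K/W
Q = ΔT/ΣR = (24 °C − -7.23 °C)/0.08606 = 362.9 W
From the inner boundary to the phenolic foam/beech interface, ΣR_partial = 0.07681 K/W.
T_interface = T_in − Q·ΣR_partial = 24 °C − (362.9)(0.07681) = -3.87 °C

T = -3.87 °C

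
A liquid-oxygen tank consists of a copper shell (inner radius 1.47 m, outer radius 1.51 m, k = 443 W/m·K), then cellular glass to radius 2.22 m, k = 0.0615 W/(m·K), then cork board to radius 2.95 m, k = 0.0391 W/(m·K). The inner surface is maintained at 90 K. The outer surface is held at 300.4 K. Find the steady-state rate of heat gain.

Q = 420 W

Resistance network (inner→outer):
  R_copper = (1/1.47 − 1/1.51)/(4πk) = 0.01802/(4π·443) = 3.237×10^-6 K/W
  R_cellular glass = (1/1.51 − 1/2.22)/(4πk) = 0.2118/(4π·0.0615) = 0.2741 K/W
  R_cork board = (1/2.22 − 1/2.95)/(4πk) = 0.1115/(4π·0.0391) = 0.2269 K/W
ΣR = 3.237×10^-6 + 0.2741 + 0.2269 = 0.5010 K/W
Q = ΔT/ΣR = (90 K − 300.4 K)/0.5010 = -420 W
(Negative Q ⇒ heat flows inward; heat gain = 420 W.)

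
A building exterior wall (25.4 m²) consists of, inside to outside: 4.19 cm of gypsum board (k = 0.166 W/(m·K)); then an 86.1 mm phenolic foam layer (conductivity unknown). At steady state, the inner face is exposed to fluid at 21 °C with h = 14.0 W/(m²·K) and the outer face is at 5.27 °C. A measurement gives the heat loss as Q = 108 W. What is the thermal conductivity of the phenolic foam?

ΣR = ΔT/Q = |21 − 5.27|/108 = 0.1456 K/W
Known resistances:
  R_conv,in = 1/(hA) = 1/(14.0·25.4) = 0.002812 K/W
  R_gypsum board = L/(kA) = 0.0419/(0.166·25.4) = 0.009937 K/W
R_phenolic foam = ΣR − ΣR_known = 0.1456 − 0.01275 = 0.1328 K/W
L/(kA) = 0.1328 ⇒ k = 0.0861/(0.1328·25.4) = 0.0255 W/m·K

k = 0.0255 W/m·K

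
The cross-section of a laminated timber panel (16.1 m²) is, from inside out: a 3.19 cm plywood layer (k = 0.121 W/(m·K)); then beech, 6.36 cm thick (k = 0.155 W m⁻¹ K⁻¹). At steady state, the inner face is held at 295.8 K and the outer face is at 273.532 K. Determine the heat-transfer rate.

Series thermal resistances, inner to outer:
  R_plywood = L/(kA) = 0.0319/(0.121·16.1) = 0.01637 K/W
  R_beech = L/(kA) = 0.0636/(0.155·16.1) = 0.02549 K/W
ΣR = 0.01637 + 0.02549 = 0.04186 K/W
Q = ΔT/ΣR = (295.8 K − 273.532 K)/0.04186 = 532 W

Q = 532 W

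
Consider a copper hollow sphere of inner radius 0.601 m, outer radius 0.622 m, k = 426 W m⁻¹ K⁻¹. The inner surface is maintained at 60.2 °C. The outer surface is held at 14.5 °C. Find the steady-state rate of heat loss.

Q = 4πk·ΔT/(1/r₁ − 1/r₂) = 4π × 426 × 45.7 / (1/0.601 − 1/0.622) = 4.35×10^6 W

Q = 4.35×10^6 W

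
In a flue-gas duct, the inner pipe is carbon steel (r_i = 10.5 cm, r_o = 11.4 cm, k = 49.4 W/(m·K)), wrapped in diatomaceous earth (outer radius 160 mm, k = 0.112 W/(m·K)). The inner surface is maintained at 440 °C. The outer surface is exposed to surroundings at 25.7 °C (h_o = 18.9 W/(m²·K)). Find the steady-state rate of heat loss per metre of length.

Series thermal resistances, inner to outer:
  R'_carbon steel = ln(0.114/0.105)/(2πk) = 0.08224/(2π·49.4) = 2.650×10^-4 m·K/W
  R'_diatomaceous earth = ln(0.160/0.114)/(2πk) = 0.3390/(2π·0.112) = 0.4817 m·K/W
  R'_conv,out = 1/(2πr h) = 1/(2π·0.160·18.9) = 0.05263 m·K/W
ΣR = 2.650×10^-4 + 0.4817 + 0.05263 = 0.5346 m·K/W
Q' = ΔT/ΣR = (440 °C − 25.7 °C)/0.5346 = 775 W/m

Q' = 775 W/m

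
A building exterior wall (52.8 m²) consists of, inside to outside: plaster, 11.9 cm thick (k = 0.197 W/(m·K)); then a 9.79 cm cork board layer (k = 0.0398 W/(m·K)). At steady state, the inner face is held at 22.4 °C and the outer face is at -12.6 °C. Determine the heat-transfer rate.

Series thermal resistances, inner to outer:
  R_plaster = L/(kA) = 0.119/(0.197·52.8) = 0.01144 K/W
  R_cork board = L/(kA) = 0.0979/(0.0398·52.8) = 0.04659 K/W
ΣR = 0.01144 + 0.04659 = 0.05803 K/W
Q = ΔT/ΣR = (22.4 °C − -12.6 °C)/0.05803 = 603 W

Q = 603 W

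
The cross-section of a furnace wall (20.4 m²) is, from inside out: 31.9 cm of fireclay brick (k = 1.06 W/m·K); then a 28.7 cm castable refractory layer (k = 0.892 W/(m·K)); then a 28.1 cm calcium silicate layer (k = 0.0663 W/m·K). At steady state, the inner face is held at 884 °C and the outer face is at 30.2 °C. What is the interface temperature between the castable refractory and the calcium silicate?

T = 775 °C

Treat each layer as a resistance in series:
  R_fireclay brick = L/(kA) = 0.319/(1.06·20.4) = 0.01475 K/W
  R_castable refractory = L/(kA) = 0.287/(0.892·20.4) = 0.01577 K/W
  R_calcium silicate = L/(kA) = 0.281/(0.0663·20.4) = 0.2078 K/W
ΣR = 0.01475 + 0.01577 + 0.2078 = 0.2383 K/W
Q = ΔT/ΣR = (884 °C − 30.2 °C)/0.2383 = 3583 W
From the inner boundary to the castable refractory/calcium silicate interface, ΣR_partial = 0.03052 K/W.
T_interface = T_in − Q·ΣR_partial = 884 °C − (3583)(0.03052) = 775 °C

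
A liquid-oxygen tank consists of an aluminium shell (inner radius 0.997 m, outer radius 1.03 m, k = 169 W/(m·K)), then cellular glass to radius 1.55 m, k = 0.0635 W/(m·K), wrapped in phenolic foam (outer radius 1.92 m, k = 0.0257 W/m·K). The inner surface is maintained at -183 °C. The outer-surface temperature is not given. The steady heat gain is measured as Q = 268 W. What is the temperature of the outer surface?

T_out = 29.6 °C

Series resistances:
  R_aluminium = (1/0.997 − 1/1.03)/(4πk) = 0.03214/(4π·169) = 1.513×10^-5 K/W
  R_cellular glass = (1/1.03 − 1/1.55)/(4πk) = 0.3257/(4π·0.0635) = 0.4082 K/W
  R_phenolic foam = (1/1.55 − 1/1.92)/(4πk) = 0.1243/(4π·0.0257) = 0.3850 K/W
ΣR = 0.7932 K/W
ΔT = Q·ΣR = 268 × 0.7932 = 212.6 K
Heat flows inward, so T_out = T_in + ΔT = -183 + 212.6 = 29.6 °C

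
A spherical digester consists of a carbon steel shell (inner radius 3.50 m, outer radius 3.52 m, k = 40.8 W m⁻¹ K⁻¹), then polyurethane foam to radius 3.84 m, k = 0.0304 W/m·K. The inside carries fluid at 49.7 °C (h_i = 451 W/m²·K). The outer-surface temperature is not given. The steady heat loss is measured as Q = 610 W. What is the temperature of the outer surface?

T_out = 11.9 °C

Sum the resistances:
  R_conv,in = 1/(4πr²h) = 1/(4π·3.50²·451) = 1.440×10^-5 K/W
  R_carbon steel = (1/3.50 − 1/3.52)/(4πk) = 0.001623/(4π·40.8) = 3.166×10^-6 K/W
  R_polyurethane foam = (1/3.52 − 1/3.84)/(4πk) = 0.02367/(4π·0.0304) = 0.06197 K/W
ΣR = 0.06199 K/W
ΔT = Q·ΣR = 610 × 0.06199 = 37.81 K
Heat flows outward, so T_out = T_in − ΔT = 49.7 − 37.81 = 11.9 °C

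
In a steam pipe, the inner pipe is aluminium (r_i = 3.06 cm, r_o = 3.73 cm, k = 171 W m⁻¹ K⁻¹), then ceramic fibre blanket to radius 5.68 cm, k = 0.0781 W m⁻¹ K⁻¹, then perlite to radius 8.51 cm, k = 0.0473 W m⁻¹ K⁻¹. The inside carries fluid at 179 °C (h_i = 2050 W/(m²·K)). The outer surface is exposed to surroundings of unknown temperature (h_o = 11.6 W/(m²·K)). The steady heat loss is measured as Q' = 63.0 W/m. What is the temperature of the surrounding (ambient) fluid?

Sum the resistances:
  R'_conv,in = 1/(2πr h) = 1/(2π·0.0306·2050) = 0.002537 m·K/W
  R'_aluminium = ln(0.0373/0.0306)/(2πk) = 0.1980/(2π·171) = 1.843×10^-4 m·K/W
  R'_ceramic fibre blanket = ln(0.0568/0.0373)/(2πk) = 0.4205/(2π·0.0781) = 0.8570 m·K/W
  R'_perlite = ln(0.0851/0.0568)/(2πk) = 0.4043/(2π·0.0473) = 1.360 m·K/W
  R'_conv,out = 1/(2πr h) = 1/(2π·0.0851·11.6) = 0.1612 m·K/W
ΣR = 2.381 m·K/W
ΔT = Q'·ΣR = 63.0 × 2.381 = 150.0 K
Heat flows outward, so T_out = T_in − ΔT = 179 − 150.0 = 29.0 °C

T_out = 29.0 °C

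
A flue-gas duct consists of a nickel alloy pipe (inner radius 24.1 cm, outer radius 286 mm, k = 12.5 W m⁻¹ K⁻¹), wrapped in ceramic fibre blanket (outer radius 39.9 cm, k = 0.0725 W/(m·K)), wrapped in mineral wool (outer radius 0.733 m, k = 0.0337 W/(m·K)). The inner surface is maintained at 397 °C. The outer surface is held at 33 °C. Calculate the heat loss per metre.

Treat each layer as a resistance in series:
  R'_nickel alloy = ln(0.286/0.241)/(2πk) = 0.1712/(2π·12.5) = 0.002180 m·K/W
  R'_ceramic fibre blanket = ln(0.399/0.286)/(2πk) = 0.3330/(2π·0.0725) = 0.7309 m·K/W
  R'_mineral wool = ln(0.733/0.399)/(2πk) = 0.6082/(2π·0.0337) = 2.872 m·K/W
ΣR = 0.002180 + 0.7309 + 2.872 = 3.605 m·K/W
Q' = ΔT/ΣR = (397 °C − 33 °C)/3.605 = 101 W/m

Q' = 101 W/m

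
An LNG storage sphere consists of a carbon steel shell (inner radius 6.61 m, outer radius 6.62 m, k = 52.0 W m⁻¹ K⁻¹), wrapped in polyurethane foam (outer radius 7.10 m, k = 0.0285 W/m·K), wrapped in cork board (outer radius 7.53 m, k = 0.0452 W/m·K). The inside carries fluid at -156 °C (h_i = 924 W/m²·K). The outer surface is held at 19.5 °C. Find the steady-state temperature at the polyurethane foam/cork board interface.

Resistance network (inner→outer):
  R_conv,in = 1/(4πr²h) = 1/(4π·6.61²·924) = 1.971×10^-6 K/W
  R_carbon steel = (1/6.61 − 1/6.62)/(4πk) = 2.285×10^-4/(4π·52.0) = 3.497×10^-7 K/W
  R_polyurethane foam = (1/6.62 − 1/7.10)/(4πk) = 0.01021/(4π·0.0285) = 0.02851 K/W
  R_cork board = (1/7.10 − 1/7.53)/(4πk) = 0.008043/(4π·0.0452) = 0.01416 K/W
ΣR = 1.971×10^-6 + 3.497×10^-7 + 0.02851 + 0.01416 = 0.04267 K/W
Q = ΔT/ΣR = (-156 °C − 19.5 °C)/0.04267 = -4113 W
From the inner boundary to the polyurethane foam/cork board interface, ΣR_partial = 0.02851 K/W.
T_interface = T_in − Q·ΣR_partial = -156 °C − (-4113)(0.02851) = -38.7 °C

T = -38.7 °C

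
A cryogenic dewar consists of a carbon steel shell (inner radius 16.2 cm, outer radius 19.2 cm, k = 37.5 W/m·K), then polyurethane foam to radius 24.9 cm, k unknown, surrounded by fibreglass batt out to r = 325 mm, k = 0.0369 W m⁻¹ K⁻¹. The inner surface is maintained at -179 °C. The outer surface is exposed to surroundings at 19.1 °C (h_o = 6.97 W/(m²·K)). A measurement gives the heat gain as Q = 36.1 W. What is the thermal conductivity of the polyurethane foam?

ΣR = ΔT/Q = |-179 − 19.1|/36.1 = 5.488 K/W
Known resistances:
  R_carbon steel = (1/0.162 − 1/0.192)/(4πk) = 0.9645/(4π·37.5) = 0.002047 K/W
  R_fibreglass batt = (1/0.249 − 1/0.325)/(4πk) = 0.9391/(4π·0.0369) = 2.025 K/W
  R_conv,out = 1/(4πr²h) = 1/(4π·0.325²·6.97) = 0.1081 K/W
R_polyurethane foam = ΣR − ΣR_known = 5.488 − 2.135 = 3.353 K/W
(1/r₁−1/r₂)/(4πk) = 3.353 ⇒ k = 1.192/(4π·3.353) = 0.0283 W/m·K

k = 0.0283 W/m·K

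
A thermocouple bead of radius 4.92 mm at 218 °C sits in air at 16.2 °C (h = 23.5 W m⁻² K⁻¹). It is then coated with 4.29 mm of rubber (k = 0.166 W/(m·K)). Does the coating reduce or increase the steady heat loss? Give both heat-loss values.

increases: 1.44 → 2.37 W

Critical radius for a sphere: r_cr = 2k/h = 0.0141 m = 1.41 cm.
Outer radius after coating: r₂ = 0.00492 + 0.00429 = 0.00921 m.
Since r₁ < r_cr and r₂ ≤ r_cr, the coating moves toward the maximum at r_cr — heat loss rises.
Bare: R = 1/(4πr₁²h) = 139.9 K/W; Q = 201.8/139.9 = 1.44 W.
Coated: R = R_cond + R_conv = 85.31 K/W; Q = 201.8/85.31 = 2.37 W.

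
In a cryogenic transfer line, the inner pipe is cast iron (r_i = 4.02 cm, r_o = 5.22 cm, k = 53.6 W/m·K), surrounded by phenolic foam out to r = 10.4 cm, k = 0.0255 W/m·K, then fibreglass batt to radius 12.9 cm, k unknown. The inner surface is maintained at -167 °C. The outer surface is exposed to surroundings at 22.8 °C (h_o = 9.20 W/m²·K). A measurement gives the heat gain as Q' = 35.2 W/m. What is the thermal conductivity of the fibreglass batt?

k = 0.0359 W/m·K

ΣR = ΔT/Q' = |-167 − 22.8|/35.2 = 5.392 m·K/W
Known resistances:
  R'_cast iron = ln(0.0522/0.0402)/(2πk) = 0.2612/(2π·53.6) = 7.756×10^-4 m·K/W
  R'_phenolic foam = ln(0.104/0.0522)/(2πk) = 0.6893/(2π·0.0255) = 4.302 m·K/W
  R'_conv,out = 1/(2πr h) = 1/(2π·0.129·9.20) = 0.1341 m·K/W
R_fibreglass batt = ΣR − ΣR_known = 5.392 − 4.437 = 0.9550 m·K/W
ln(r₂/r₁)/(2πk) = 0.9550 ⇒ k = 0.2154/(2π·0.9550) = 0.0359 W/m·K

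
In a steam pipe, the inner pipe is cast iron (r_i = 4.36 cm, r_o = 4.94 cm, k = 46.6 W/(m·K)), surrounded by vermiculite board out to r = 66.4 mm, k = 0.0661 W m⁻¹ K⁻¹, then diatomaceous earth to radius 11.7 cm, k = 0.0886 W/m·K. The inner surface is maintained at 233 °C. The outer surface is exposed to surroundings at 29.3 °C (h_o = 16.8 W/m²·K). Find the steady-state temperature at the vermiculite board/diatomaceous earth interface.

Treat each layer as a resistance in series:
  R'_cast iron = ln(0.0494/0.0436)/(2πk) = 0.1249/(2π·46.6) = 4.266×10^-4 m·K/W
  R'_vermiculite board = ln(0.0664/0.0494)/(2πk) = 0.2957/(2π·0.0661) = 0.7121 m·K/W
  R'_diatomaceous earth = ln(0.117/0.0664)/(2πk) = 0.5665/(2π·0.0886) = 1.018 m·K/W
  R'_conv,out = 1/(2πr h) = 1/(2π·0.117·16.8) = 0.08097 m·K/W
ΣR = 4.266×10^-4 + 0.7121 + 1.018 + 0.08097 = 1.811 m·K/W
Q' = ΔT/ΣR = (233 °C − 29.3 °C)/1.811 = 112.5 W/m
From the inner boundary to the vermiculite board/diatomaceous earth interface, ΣR_partial = 0.7125 m·K/W.
T_interface = T_in − Q'·ΣR_partial = 233 °C − (112.5)(0.7125) = 153 °C

T = 153 °C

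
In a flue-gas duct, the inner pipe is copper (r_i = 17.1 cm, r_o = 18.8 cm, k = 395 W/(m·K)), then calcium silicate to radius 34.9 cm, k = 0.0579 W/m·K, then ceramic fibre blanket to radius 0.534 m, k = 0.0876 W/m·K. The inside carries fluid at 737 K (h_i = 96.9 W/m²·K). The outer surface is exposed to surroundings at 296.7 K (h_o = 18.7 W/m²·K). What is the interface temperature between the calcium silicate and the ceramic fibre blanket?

T = 436 K

Resistance network (inner→outer):
  R'_conv,in = 1/(2πr h) = 1/(2π·0.171·96.9) = 0.009605 m·K/W
  R'_copper = ln(0.188/0.171)/(2πk) = 0.09478/(2π·395) = 3.819×10^-5 m·K/W
  R'_calcium silicate = ln(0.349/0.188)/(2πk) = 0.6186/(2π·0.0579) = 1.700 m·K/W
  R'_ceramic fibre blanket = ln(0.534/0.349)/(2πk) = 0.4253/(2π·0.0876) = 0.7727 m·K/W
  R'_conv,out = 1/(2πr h) = 1/(2π·0.534·18.7) = 0.01594 m·K/W
ΣR = 0.009605 + 3.819×10^-5 + 1.700 + 0.7727 + 0.01594 = 2.498 m·K/W
Q' = ΔT/ΣR = (737 K − 296.7 K)/2.498 = 176.3 W/m
From the inner boundary to the calcium silicate/ceramic fibre blanket interface, ΣR_partial = 1.710 m·K/W.
T_interface = T_in − Q'·ΣR_partial = 737 K − (176.3)(1.710) = 436 K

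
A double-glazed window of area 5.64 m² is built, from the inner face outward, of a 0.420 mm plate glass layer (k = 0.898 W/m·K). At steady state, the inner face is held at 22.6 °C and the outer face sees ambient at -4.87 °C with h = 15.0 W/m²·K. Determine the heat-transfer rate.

Resistance network (inner→outer):
  R_plate glass = L/(kA) = 4.20×10^-4/(0.898·5.64) = 8.293×10^-5 K/W
  R_conv,out = 1/(hA) = 1/(15.0·5.64) = 0.01182 K/W
ΣR = 8.293×10^-5 + 0.01182 = 0.01190 K/W
Q = ΔT/ΣR = (22.6 °C − -4.87 °C)/0.01190 = 2310 W

Q = 2.31 kW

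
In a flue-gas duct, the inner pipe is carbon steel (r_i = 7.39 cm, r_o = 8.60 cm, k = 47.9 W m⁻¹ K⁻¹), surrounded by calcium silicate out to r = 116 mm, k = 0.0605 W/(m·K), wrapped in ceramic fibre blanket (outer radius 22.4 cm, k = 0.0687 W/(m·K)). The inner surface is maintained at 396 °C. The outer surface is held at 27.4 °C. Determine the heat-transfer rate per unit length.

Q' = 159 W/m

Resistance network (inner→outer):
  R'_carbon steel = ln(0.0860/0.0739)/(2πk) = 0.1516/(2π·47.9) = 5.038×10^-4 m·K/W
  R'_calcium silicate = ln(0.116/0.0860)/(2πk) = 0.2992/(2π·0.0605) = 0.7872 m·K/W
  R'_ceramic fibre blanket = ln(0.224/0.116)/(2πk) = 0.6581/(2π·0.0687) = 1.524 m·K/W
ΣR = 5.038×10^-4 + 0.7872 + 1.524 = 2.312 m·K/W
Q' = ΔT/ΣR = (396 °C − 27.4 °C)/2.312 = 159 W/m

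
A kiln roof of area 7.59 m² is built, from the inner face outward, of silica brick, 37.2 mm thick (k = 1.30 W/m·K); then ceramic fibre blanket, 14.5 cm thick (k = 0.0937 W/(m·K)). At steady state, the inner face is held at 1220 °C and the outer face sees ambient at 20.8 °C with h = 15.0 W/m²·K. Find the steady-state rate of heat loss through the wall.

Resistance network (inner→outer):
  R_silica brick = L/(kA) = 0.0372/(1.30·7.59) = 0.003770 K/W
  R_ceramic fibre blanket = L/(kA) = 0.145/(0.0937·7.59) = 0.2039 K/W
  R_conv,out = 1/(hA) = 1/(15.0·7.59) = 0.008783 K/W
ΣR = 0.003770 + 0.2039 + 0.008783 = 0.2165 K/W
Q = ΔT/ΣR = (1220 °C − 20.8 °C)/0.2165 = 5540 W

Q = 5.54 kW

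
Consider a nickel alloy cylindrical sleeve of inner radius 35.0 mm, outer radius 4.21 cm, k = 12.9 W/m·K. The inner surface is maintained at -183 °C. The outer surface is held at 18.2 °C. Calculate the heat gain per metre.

Q' = 88300 W/m

Q' = 2πk·ΔT/ln(r₂/r₁) = 2π × 12.9 × 201.2 / ln(0.0421/0.0350) = 88300 W/m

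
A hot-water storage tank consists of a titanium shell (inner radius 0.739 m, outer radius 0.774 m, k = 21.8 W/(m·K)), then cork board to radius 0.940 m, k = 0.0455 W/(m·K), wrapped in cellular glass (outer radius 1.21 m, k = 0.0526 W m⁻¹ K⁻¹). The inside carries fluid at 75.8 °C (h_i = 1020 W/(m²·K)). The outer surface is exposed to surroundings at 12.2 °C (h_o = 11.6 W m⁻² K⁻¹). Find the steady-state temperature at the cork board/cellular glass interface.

T = 42.5 °C

Series thermal resistances, inner to outer:
  R_conv,in = 1/(4πr²h) = 1/(4π·0.739²·1020) = 1.429×10^-4 K/W
  R_titanium = (1/0.739 − 1/0.774)/(4πk) = 0.06119/(4π·21.8) = 2.234×10^-4 K/W
  R_cork board = (1/0.774 − 1/0.940)/(4πk) = 0.2282/(4π·0.0455) = 0.3990 K/W
  R_cellular glass = (1/0.940 − 1/1.21)/(4πk) = 0.2374/(4π·0.0526) = 0.3591 K/W
  R_conv,out = 1/(4πr²h) = 1/(4π·1.21²·11.6) = 0.004686 K/W
ΣR = 1.429×10^-4 + 2.234×10^-4 + 0.3990 + 0.3591 + 0.004686 = 0.7632 K/W
Q = ΔT/ΣR = (75.8 °C − 12.2 °C)/0.7632 = 83.33 W
From the inner boundary to the cork board/cellular glass interface, ΣR_partial = 0.3994 K/W.
T_interface = T_in − Q·ΣR_partial = 75.8 °C − (83.33)(0.3994) = 42.5 °C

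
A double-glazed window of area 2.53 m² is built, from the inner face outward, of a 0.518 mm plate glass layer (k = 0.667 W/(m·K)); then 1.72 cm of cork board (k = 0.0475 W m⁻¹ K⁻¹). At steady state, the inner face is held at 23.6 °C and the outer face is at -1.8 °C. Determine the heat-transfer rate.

Q = 177 W

Treat each layer as a resistance in series:
  R_plate glass = L/(kA) = 5.18×10^-4/(0.667·2.53) = 3.070×10^-4 K/W
  R_cork board = L/(kA) = 0.0172/(0.0475·2.53) = 0.1431 K/W
ΣR = 3.070×10^-4 + 0.1431 = 0.1434 K/W
Q = ΔT/ΣR = (23.6 °C − -1.8 °C)/0.1434 = 177 W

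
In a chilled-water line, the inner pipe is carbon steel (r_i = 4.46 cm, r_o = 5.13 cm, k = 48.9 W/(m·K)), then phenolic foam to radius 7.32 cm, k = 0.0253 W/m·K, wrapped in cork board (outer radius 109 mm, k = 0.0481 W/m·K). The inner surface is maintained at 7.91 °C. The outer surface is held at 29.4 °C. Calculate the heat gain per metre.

Q' = 6.05 W/m

Resistance network (inner→outer):
  R'_carbon steel = ln(0.0513/0.0446)/(2πk) = 0.1400/(2π·48.9) = 4.555×10^-4 m·K/W
  R'_phenolic foam = ln(0.0732/0.0513)/(2πk) = 0.3555/(2π·0.0253) = 2.236 m·K/W
  R'_cork board = ln(0.109/0.0732)/(2πk) = 0.3982/(2π·0.0481) = 1.317 m·K/W
ΣR = 4.555×10^-4 + 2.236 + 1.317 = 3.553 m·K/W
Q' = ΔT/ΣR = (7.91 °C − 29.4 °C)/3.553 = -6.05 W/m
(Negative Q' ⇒ heat flows inward; heat gain = 6.05 W/m.)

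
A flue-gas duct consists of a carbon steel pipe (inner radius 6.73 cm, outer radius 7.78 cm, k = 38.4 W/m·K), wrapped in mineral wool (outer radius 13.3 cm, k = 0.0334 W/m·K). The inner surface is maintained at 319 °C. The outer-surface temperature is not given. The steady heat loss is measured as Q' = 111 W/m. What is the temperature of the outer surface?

Series resistances:
  R'_carbon steel = ln(0.0778/0.0673)/(2πk) = 0.1450/(2π·38.4) = 6.009×10^-4 m·K/W
  R'_mineral wool = ln(0.133/0.0778)/(2πk) = 0.5362/(2π·0.0334) = 2.555 m·K/W
ΣR = 2.556 m·K/W
ΔT = Q'·ΣR = 111 × 2.556 = 283.7 K
Heat flows outward, so T_out = T_in − ΔT = 319 − 283.7 = 35.3 °C

T_out = 35.3 °C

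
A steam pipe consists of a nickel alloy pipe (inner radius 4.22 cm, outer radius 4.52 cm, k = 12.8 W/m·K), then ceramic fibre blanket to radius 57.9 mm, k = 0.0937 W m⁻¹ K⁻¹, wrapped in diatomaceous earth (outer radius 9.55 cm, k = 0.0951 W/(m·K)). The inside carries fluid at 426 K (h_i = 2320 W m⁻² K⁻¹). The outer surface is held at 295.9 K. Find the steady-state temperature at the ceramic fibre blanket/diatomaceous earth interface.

T = 382 K

Resistance network (inner→outer):
  R'_conv,in = 1/(2πr h) = 1/(2π·0.0422·2320) = 0.001626 m·K/W
  R'_nickel alloy = ln(0.0452/0.0422)/(2πk) = 0.06868/(2π·12.8) = 8.539×10^-4 m·K/W
  R'_ceramic fibre blanket = ln(0.0579/0.0452)/(2πk) = 0.2476/(2π·0.0937) = 0.4206 m·K/W
  R'_diatomaceous earth = ln(0.0955/0.0579)/(2πk) = 0.5004/(2π·0.0951) = 0.8375 m·K/W
ΣR = 0.001626 + 8.539×10^-4 + 0.4206 + 0.8375 = 1.261 m·K/W
Q' = ΔT/ΣR = (426 K − 295.9 K)/1.261 = 103.2 W/m
From the inner boundary to the ceramic fibre blanket/diatomaceous earth interface, ΣR_partial = 0.4231 m·K/W.
T_interface = T_in − Q'·ΣR_partial = 426 K − (103.2)(0.4231) = 382 K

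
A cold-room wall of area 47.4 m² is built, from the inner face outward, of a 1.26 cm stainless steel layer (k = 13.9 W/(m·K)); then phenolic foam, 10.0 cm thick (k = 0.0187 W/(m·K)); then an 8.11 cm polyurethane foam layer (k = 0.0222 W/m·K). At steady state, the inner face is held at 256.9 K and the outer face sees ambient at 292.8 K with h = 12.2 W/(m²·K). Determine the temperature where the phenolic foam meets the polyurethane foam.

Resistance network (inner→outer):
  R_stainless steel = L/(kA) = 0.0126/(13.9·47.4) = 1.912×10^-5 K/W
  R_phenolic foam = L/(kA) = 0.100/(0.0187·47.4) = 0.1128 K/W
  R_polyurethane foam = L/(kA) = 0.0811/(0.0222·47.4) = 0.07707 K/W
  R_conv,out = 1/(hA) = 1/(12.2·47.4) = 0.001729 K/W
ΣR = 1.912×10^-5 + 0.1128 + 0.07707 + 0.001729 = 0.1916 K/W
Q = ΔT/ΣR = (256.9 K − 292.8 K)/0.1916 = -187.4 W
From the inner boundary to the phenolic foam/polyurethane foam interface, ΣR_partial = 0.1128 K/W.
T_interface = T_in − Q·ΣR_partial = 256.9 K − (-187.4)(0.1128) = 278.04 K

T = 278.04 K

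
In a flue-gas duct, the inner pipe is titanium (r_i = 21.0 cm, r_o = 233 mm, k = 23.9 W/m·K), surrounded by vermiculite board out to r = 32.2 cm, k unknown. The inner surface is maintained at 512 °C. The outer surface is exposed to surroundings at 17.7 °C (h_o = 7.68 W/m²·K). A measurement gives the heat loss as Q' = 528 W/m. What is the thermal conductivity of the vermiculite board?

ΣR = ΔT/Q' = |512 − 17.7|/528 = 0.9362 m·K/W
Known resistances:
  R'_titanium = ln(0.233/0.210)/(2πk) = 0.1039/(2π·23.9) = 6.921×10^-4 m·K/W
  R'_conv,out = 1/(2πr h) = 1/(2π·0.322·7.68) = 0.06436 m·K/W
R_vermiculite board = ΣR − ΣR_known = 0.9362 − 0.06505 = 0.8712 m·K/W
ln(r₂/r₁)/(2πk) = 0.8712 ⇒ k = 0.3235/(2π·0.8712) = 0.0591 W/m·K

k = 0.0591 W/m·K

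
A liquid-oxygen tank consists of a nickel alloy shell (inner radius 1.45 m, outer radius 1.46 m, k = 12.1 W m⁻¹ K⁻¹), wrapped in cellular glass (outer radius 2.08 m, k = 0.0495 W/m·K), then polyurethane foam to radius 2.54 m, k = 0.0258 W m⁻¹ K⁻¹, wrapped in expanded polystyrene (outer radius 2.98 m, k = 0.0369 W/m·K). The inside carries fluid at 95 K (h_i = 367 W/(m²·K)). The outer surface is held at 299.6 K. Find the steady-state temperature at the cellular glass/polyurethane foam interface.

T = 188.0 K

Series thermal resistances, inner to outer:
  R_conv,in = 1/(4πr²h) = 1/(4π·1.45²·367) = 1.031×10^-4 K/W
  R_nickel alloy = (1/1.45 − 1/1.46)/(4πk) = 0.004724/(4π·12.1) = 3.107×10^-5 K/W
  R_cellular glass = (1/1.46 − 1/2.08)/(4πk) = 0.2042/(4π·0.0495) = 0.3282 K/W
  R_polyurethane foam = (1/2.08 − 1/2.54)/(4πk) = 0.08707/(4π·0.0258) = 0.2686 K/W
  R_expanded polystyrene = (1/2.54 − 1/2.98)/(4πk) = 0.05813/(4π·0.0369) = 0.1254 K/W
ΣR = 1.031×10^-4 + 3.107×10^-5 + 0.3282 + 0.2686 + 0.1254 = 0.7223 K/W
Q = ΔT/ΣR = (95 K − 299.6 K)/0.7223 = -283.3 W
From the inner boundary to the cellular glass/polyurethane foam interface, ΣR_partial = 0.3283 K/W.
T_interface = T_in − Q·ΣR_partial = 95 K − (-283.3)(0.3283) = 188.0 K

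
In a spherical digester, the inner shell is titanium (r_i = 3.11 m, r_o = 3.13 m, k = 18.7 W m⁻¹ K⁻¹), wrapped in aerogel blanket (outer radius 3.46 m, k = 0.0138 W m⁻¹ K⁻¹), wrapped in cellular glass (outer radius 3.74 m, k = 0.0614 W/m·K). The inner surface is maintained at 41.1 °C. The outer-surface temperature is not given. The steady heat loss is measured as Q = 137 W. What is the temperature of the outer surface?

Sum the resistances:
  R_titanium = (1/3.11 − 1/3.13)/(4πk) = 0.002055/(4π·18.7) = 8.743×10^-6 K/W
  R_aerogel blanket = (1/3.13 − 1/3.46)/(4πk) = 0.03047/(4π·0.0138) = 0.1757 K/W
  R_cellular glass = (1/3.46 − 1/3.74)/(4πk) = 0.02164/(4π·0.0614) = 0.02804 K/W
ΣR = 0.2038 K/W
ΔT = Q·ΣR = 137 × 0.2038 = 27.92 K
Heat flows outward, so T_out = T_in − ΔT = 41.1 − 27.92 = 13.2 °C

T_out = 13.2 °C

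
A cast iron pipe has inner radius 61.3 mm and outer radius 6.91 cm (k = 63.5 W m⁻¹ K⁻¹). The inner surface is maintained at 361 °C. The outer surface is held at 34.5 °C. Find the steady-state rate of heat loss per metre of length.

Q' = 2πk·ΔT/ln(r₂/r₁) = 2π × 63.5 × 326.5 / ln(0.0691/0.0613) = 1.09×10^6 W/m

Q' = 1090 kW/m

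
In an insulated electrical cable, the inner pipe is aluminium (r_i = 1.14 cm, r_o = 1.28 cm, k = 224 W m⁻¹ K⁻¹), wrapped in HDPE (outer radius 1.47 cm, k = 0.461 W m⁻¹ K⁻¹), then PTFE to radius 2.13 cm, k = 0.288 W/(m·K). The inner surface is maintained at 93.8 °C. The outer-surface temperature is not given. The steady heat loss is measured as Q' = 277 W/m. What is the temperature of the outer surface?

Sum the resistances:
  R'_aluminium = ln(0.0128/0.0114)/(2πk) = 0.1158/(2π·224) = 8.230×10^-5 m·K/W
  R'_HDPE = ln(0.0147/0.0128)/(2πk) = 0.1384/(2π·0.461) = 0.04778 m·K/W
  R'_PTFE = ln(0.0213/0.0147)/(2πk) = 0.3709/(2π·0.288) = 0.2049 m·K/W
ΣR = 0.2528 m·K/W
ΔT = Q'·ΣR = 277 × 0.2528 = 70.03 K
Heat flows outward, so T_out = T_in − ΔT = 93.8 − 70.03 = 23.8 °C

T_out = 23.8 °C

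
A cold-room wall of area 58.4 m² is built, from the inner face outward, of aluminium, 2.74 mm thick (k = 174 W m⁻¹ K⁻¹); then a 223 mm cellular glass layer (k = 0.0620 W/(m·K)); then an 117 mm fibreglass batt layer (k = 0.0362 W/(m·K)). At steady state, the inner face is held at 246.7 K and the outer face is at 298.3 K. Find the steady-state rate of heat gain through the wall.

Q = 441 W

Treat each layer as a resistance in series:
  R_aluminium = L/(kA) = 0.00274/(174·58.4) = 2.696×10^-7 K/W
  R_cellular glass = L/(kA) = 0.223/(0.0620·58.4) = 0.06159 K/W
  R_fibreglass batt = L/(kA) = 0.117/(0.0362·58.4) = 0.05534 K/W
ΣR = 2.696×10^-7 + 0.06159 + 0.05534 = 0.1169 K/W
Q = ΔT/ΣR = (246.7 K − 298.3 K)/0.1169 = -441 W
(Negative Q ⇒ heat flows inward; heat gain = 441 W.)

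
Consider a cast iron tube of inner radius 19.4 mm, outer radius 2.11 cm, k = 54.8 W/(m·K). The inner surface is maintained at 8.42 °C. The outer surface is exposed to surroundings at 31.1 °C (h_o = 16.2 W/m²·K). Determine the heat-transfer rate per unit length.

Q' = 48.7 W/m

Treat each layer as a resistance in series:
  R'_cast iron = ln(0.0211/0.0194)/(2πk) = 0.08400/(2π·54.8) = 2.440×10^-4 m·K/W
  R'_conv,out = 1/(2πr h) = 1/(2π·0.0211·16.2) = 0.4656 m·K/W
ΣR = 2.440×10^-4 + 0.4656 = 0.4658 m·K/W
Q' = ΔT/ΣR = (8.42 °C − 31.1 °C)/0.4658 = -48.7 W/m
(Negative Q' ⇒ heat flows inward; heat gain = 48.7 W/m.)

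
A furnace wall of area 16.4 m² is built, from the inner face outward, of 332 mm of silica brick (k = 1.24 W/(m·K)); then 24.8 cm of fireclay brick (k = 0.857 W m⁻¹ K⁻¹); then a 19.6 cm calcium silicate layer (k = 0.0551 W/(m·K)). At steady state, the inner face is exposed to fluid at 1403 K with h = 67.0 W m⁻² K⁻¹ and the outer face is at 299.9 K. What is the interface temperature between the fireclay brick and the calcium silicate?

T = 1250 K

Series thermal resistances, inner to outer:
  R_conv,in = 1/(hA) = 1/(67.0·16.4) = 9.101×10^-4 K/W
  R_silica brick = L/(kA) = 0.332/(1.24·16.4) = 0.01633 K/W
  R_fireclay brick = L/(kA) = 0.248/(0.857·16.4) = 0.01765 K/W
  R_calcium silicate = L/(kA) = 0.196/(0.0551·16.4) = 0.2169 K/W
ΣR = 9.101×10^-4 + 0.01633 + 0.01765 + 0.2169 = 0.2518 K/W
Q = ΔT/ΣR = (1403 K − 299.9 K)/0.2518 = 4381 W
From the inner boundary to the fireclay brick/calcium silicate interface, ΣR_partial = 0.03489 K/W.
T_interface = T_in − Q·ΣR_partial = 1403 K − (4381)(0.03489) = 1250 K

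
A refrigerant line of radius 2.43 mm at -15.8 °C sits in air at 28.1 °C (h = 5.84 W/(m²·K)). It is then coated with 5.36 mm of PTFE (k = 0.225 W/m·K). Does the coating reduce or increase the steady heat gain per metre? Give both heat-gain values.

Critical radius for a cylinder: r_cr = k/h = 0.0385 m = 3.85 cm.
Outer radius after coating: r₂ = 0.00243 + 0.00536 = 0.00779 m.
Since r₁ < r_cr and r₂ ≤ r_cr, the coating moves toward the maximum at r_cr — heat gain rises.
Bare: R = 1/(2πr₁h) = 11.22 m·K/W; Q = 43.9/11.22 = 3.91 W/m.
Coated: R = R_cond + R_conv = 4.322 m·K/W; Q = 43.9/4.322 = 10.2 W/m.

increases: 3.91 → 10.2 W/m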